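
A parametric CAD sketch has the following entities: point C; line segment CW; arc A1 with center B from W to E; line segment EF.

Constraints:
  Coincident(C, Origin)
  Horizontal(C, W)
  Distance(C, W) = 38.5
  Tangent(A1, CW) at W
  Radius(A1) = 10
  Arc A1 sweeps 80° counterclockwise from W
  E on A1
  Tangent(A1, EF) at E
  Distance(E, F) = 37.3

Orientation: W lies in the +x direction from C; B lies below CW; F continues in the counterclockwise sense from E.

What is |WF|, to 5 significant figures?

47.867

C is at the origin; C and W share the same y with |CW| = 38.5 and W on the +x side, so W = (38.500, 0.0000). Tangency of A1 to CW means the radius BW is perpendicular to CW, so B = W + (0, -10) = (38.500, -10.000). On A1, W sits at bearing 90° from B; an 80° counterclockwise sweep puts E at bearing 170°, so E = B + 10.0·(cos 170°, sin 170°) = (28.652, -8.2635). The tangent condition forces BE to be normal to EF, so EF runs along (−sin 170°, cos 170°); with |EF| = 37.3, F = (22.175, -44.997). Then |WF| = |F − W| = 47.867.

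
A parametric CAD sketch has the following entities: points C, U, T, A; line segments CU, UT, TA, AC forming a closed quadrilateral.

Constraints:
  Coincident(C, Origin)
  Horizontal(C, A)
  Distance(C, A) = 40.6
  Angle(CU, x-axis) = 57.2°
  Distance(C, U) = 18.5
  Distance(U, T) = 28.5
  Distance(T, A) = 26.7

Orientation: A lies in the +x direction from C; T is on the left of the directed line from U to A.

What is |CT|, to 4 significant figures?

44.94

C is at the origin; CA is horizontal with |CA| = 40.6 and A in +x, so A = (40.6, 0). CU runs at 57.2° with |CU| = 18.5, so U = (10.02, 15.55). T is determined by |UT| = 28.5 and |TA| = 26.7 together: it lies at the intersection of circle(U, 28.5) and circle(A, 26.7). With |UA| = 34.31, the foot of the radical line on UA is 18.60 from U and the perpendicular offset is √(28.5² − 18.60²) = 21.59. Taking the left-of-UA solution: T = (36.39, 26.37).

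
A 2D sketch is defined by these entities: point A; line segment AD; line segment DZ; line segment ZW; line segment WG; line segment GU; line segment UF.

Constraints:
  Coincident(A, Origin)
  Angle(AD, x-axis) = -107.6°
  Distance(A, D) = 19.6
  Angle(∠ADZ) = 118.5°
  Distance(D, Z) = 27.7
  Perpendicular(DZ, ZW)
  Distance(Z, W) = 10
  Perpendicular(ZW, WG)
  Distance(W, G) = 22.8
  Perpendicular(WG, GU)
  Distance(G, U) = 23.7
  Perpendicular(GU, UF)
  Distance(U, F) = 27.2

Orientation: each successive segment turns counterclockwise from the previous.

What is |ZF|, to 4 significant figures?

14.39

A is at the origin; AD runs at -107.6° with length 19.6, so D = (-5.926, -18.68). ∠ADZ = 118.5° gives DZ at -46.10° from the x-axis; with |DZ| = 27.7, Z = (13.28, -38.64). DZ is perpendicular to ZW, so ZW runs at 43.90°; with |ZW| = 10.0, W = (20.49, -31.71). ZW ⟂ WG, so WG runs at 133.9°; with |WG| = 22.8, G = (4.677, -15.28). The perpendicularity gives GU at right angles to WG, so GU runs at -136.1°; with |GU| = 23.7, U = (-12.40, -31.71). The perpendicularity gives UF at right angles to GU, so UF runs at -46.10°; with |UF| = 27.2, F = (6.460, -51.31). Then |ZF| = |F − Z| = 14.39.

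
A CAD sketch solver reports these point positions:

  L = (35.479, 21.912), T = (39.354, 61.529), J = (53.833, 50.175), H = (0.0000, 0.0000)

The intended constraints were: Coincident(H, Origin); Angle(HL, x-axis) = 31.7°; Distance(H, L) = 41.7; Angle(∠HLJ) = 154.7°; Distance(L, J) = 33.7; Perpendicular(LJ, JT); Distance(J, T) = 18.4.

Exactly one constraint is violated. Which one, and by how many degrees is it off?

Perpendicular(LJ, JT) — off by 5.10°.

H = (0.00, 0.00) ✓; HL at 31.70° ✓; |HL| = 41.70 ✓; ∠HLJ = 154.7° ✓; |LJ| = 33.70 ✓; ∠(LJ, JT) = 84.90° ✗; |JT| = 18.40 ✓.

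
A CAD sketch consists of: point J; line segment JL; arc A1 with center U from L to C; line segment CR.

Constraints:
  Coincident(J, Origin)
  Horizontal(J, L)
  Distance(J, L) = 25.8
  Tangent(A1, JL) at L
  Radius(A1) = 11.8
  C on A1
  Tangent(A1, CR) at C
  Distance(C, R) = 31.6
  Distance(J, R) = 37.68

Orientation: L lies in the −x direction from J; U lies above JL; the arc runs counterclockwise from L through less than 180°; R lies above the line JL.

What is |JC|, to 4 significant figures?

16.64

J is at the origin; J and L share the same y with |JL| = 25.8 and L on the −x side, so L = (-25.80, 0.000). Since A1 is tangent to JL there, UL ⟂ JL, so U = L + (0, 11.8) = (-25.80, 11.80). Since UC ⟂ CR (tangency), |UR| = √(11.8² + 31.6²) = 33.73 regardless of where C sits on A1. So R lies on both circle(J, 37.68) and circle(U, 33.73); the above-JL intersection is R = (-3.923, 37.48). C is the foot of the tangent from R: C = (-14.71, 7.773).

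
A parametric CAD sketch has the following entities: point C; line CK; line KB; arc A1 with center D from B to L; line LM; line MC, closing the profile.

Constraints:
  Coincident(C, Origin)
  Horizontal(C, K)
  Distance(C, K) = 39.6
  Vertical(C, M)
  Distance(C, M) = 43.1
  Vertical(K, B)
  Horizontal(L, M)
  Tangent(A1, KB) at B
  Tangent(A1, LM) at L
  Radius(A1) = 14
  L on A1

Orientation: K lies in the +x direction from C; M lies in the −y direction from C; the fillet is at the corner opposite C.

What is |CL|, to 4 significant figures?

50.13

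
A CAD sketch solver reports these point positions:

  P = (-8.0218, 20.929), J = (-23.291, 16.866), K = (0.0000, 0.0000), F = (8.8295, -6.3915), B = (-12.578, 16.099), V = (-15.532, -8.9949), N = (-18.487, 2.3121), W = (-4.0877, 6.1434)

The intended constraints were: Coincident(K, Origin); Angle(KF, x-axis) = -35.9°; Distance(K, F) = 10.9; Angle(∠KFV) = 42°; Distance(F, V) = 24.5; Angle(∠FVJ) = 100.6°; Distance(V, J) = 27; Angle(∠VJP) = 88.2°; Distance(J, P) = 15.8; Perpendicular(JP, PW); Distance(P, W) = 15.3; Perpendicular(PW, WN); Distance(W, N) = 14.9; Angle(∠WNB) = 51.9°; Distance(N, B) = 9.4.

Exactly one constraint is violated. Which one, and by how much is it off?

Distance(N, B) = 9.4 — off by 5.60.

K = (0.00, 0.00) ✓; KF at -35.90° ✓; |KF| = 10.90 ✓; ∠KFV = 42.00° ✓; |FV| = 24.50 ✓; ∠FVJ = 100.6° ✓; |VJ| = 27.00 ✓; ∠VJP = 88.20° ✓; |JP| = 15.80 ✓; ∠(JP, PW) = 90.00° ✓; |PW| = 15.30 ✓; ∠(PW, WN) = 90.00° ✓; |WN| = 14.90 ✓; ∠WNB = 51.90° ✓; |NB| = 15.00 ✗.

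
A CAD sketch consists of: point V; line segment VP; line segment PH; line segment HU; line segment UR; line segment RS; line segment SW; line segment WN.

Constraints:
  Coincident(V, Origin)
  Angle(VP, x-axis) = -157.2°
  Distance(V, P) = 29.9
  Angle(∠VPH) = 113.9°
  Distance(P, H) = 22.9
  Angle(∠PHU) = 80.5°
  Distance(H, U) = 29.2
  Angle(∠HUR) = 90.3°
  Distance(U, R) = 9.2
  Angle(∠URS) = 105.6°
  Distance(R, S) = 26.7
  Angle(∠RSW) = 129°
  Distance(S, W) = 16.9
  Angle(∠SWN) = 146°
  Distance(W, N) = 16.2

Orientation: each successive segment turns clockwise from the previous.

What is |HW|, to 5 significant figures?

12.305

V is at the origin; VP runs at -157.2° with length 29.9, so P = (-27.564, -11.587). ∠VPH = 113.9° gives PH at 136.70° from the x-axis; with |PH| = 22.9, H = (-44.230, 4.1185). ∠PHU = 80.5° gives HU at 37.200° from the x-axis; with |HU| = 29.2, U = (-20.971, 21.773). ∠HUR = 90.3° gives UR at -52.500° from the x-axis; with |UR| = 9.2, R = (-15.370, 14.474). ∠URS = 105.6° gives RS at -126.90° from the x-axis; with |RS| = 26.7, S = (-31.402, -6.8776). ∠RSW = 129.0° gives SW at -177.90° from the x-axis; with |SW| = 16.9, W = (-48.290, -7.4969). Then |HW| = |W − H| = 12.305.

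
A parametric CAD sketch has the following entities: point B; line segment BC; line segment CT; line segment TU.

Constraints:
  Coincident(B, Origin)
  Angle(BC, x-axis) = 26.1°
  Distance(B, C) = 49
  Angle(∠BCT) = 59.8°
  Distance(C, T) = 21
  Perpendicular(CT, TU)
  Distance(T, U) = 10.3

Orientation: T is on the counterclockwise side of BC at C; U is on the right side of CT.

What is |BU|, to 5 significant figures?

52.776

B is at the origin; BC runs at 26.1° with length 49.0, so C = 49.0·(cos 26.1°, sin 26.1°) = (44.003, 21.557). ∠BCT = 59.8°, so CT runs at 26.1° + (180° − 59.8°) = 146.30° from the x-axis; with |CT| = 21.0, T = C + 21.0·(cos 146.30°, sin 146.30°) = (26.532, 33.209). The perpendicularity gives TU at right angles to CT; with |TU| = 10.3 on the right of CT, U = T + 10.3·(0.55484, 0.83195) = (32.247, 41.778). Then |BU| = |U − B| = 52.776.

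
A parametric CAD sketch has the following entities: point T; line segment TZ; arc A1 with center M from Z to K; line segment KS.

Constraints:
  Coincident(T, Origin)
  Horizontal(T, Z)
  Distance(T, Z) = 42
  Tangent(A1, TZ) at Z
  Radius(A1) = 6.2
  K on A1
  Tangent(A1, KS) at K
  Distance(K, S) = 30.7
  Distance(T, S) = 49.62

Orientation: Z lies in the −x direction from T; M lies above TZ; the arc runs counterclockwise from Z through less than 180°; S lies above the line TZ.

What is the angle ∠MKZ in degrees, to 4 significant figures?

46.96°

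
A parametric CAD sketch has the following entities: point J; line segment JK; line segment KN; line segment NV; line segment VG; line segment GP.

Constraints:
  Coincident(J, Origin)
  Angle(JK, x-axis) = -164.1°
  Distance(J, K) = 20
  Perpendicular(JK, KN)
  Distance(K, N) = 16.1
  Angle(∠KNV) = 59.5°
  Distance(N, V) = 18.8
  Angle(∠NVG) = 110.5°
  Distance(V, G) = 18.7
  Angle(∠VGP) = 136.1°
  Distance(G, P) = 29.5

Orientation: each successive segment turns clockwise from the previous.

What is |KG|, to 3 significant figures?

17.6

∠KNV = 59.5° gives NV at -14.6° from the x-axis; with |NV| = 18.8, V = (-5.45, 5.27). ∠NVG = 110.5° gives VG at -84.1° from the x-axis; with |VG| = 18.7, G = (-3.53, -13.3). Then |KG| = |G − K| = 17.6.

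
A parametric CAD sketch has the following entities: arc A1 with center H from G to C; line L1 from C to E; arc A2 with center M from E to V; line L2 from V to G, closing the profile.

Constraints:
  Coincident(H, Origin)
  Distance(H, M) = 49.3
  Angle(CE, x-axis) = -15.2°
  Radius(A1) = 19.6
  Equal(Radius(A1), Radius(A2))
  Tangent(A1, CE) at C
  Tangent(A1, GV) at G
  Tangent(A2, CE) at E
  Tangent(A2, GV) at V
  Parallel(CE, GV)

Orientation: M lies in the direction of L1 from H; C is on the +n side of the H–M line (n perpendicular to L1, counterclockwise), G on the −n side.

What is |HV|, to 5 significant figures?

53.053

Tangency of A1 to both parallel lines with radius 19.6 puts C and G at H ± 19.6·n: C = (5.1389, 18.914), G = (-5.1389, -18.914). Equal radii place E and V the same way about M: E = M + 19.6·n = (52.714, 5.9884), V = M − 19.6·n = (42.436, -31.840). Then |HV| = |V − H| = 53.053.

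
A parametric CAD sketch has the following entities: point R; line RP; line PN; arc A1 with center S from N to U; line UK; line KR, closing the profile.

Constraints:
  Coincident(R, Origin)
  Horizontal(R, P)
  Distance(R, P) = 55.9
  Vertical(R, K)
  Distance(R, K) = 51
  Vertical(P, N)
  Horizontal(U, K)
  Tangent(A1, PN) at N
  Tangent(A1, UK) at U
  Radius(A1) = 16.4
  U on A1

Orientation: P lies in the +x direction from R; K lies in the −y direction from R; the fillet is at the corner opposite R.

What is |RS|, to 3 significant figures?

52.5

R is at the origin; R and P share the same y with |RP| = 55.9 and P on the +x side, so P = (55.9, 0.00). R and K share the same x with |RK| = 51.0 and K on the −y side, so K = (0.00, -51.0). The virtual corner opposite R is at (55.9, -51.0). The tangent condition forces SN to be normal to PN and tangency of A1 to UK means the radius SU is perpendicular to UK, with radius 16.4, so the center S sits 16.4 in from both sides at S = (39.5, -34.6). Then |RS| = |S − R| = 52.5.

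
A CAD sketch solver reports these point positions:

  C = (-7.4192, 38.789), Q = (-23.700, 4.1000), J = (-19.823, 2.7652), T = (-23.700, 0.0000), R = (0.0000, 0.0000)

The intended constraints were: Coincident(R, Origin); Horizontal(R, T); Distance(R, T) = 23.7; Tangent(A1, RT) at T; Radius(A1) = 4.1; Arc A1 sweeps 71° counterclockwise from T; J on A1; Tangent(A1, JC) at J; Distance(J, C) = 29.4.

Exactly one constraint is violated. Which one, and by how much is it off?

Distance(J, C) = 29.4 — off by 8.70.

R = (0.00, 0.00) ✓; R.y = 0.00, T.y = 0.00 ✓; |RT| = 23.70 ✓; ∠(QT, TR) = 90.00° ✓; |QT| = 4.100 ✓; bearing(Q→J) − bearing(Q→T) = 71.00° ✓; |QJ| = 4.100 ✓; ∠(QJ, JC) = 90.00° ✓; |JC| = 38.10 ✗.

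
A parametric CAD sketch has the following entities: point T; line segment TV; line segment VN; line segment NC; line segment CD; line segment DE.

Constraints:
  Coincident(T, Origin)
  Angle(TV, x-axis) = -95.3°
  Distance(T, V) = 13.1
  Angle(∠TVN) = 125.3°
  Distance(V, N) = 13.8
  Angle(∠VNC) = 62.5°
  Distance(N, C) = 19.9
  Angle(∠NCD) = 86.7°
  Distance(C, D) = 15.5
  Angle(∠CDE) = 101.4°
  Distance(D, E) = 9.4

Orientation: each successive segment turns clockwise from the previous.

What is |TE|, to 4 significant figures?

10.04

∠NCD = 86.7° gives CD at -0.8000° from the x-axis; with |CD| = 15.5, D = (1.469, -0.2793). ∠CDE = 101.4° gives DE at -79.40° from the x-axis; with |DE| = 9.4, E = (3.198, -9.519). Then |TE| = |E − T| = 10.04.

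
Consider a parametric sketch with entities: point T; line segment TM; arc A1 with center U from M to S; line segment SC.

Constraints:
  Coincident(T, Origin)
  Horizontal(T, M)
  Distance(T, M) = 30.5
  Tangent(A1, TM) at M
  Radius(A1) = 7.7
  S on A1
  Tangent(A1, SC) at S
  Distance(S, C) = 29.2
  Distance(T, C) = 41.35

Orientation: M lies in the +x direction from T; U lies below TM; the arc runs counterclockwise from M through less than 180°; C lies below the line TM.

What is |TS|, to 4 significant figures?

23.88

Checks: T = (0.00, 0.00) ✓; |US| = 7.700 ✓; ∠(US, SC) = 90.00° ✓; |SC| = 29.20 ✓; |TC| = 41.35 ✓.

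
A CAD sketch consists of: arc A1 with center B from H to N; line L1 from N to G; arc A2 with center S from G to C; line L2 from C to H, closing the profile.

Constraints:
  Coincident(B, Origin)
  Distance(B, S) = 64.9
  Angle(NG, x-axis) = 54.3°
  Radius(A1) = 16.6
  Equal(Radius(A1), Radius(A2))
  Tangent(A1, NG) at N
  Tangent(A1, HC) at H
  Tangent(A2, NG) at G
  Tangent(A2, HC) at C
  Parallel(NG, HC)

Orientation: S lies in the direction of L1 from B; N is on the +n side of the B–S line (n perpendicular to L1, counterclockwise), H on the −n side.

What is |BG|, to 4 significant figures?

66.99

Tangency of A1 to both parallel lines with radius 16.6 puts N and H at B ± 16.6·n: N = (-13.48, 9.687), H = (13.48, -9.687). Equal radii place G and C the same way about S: G = S + 16.6·n = (24.39, 62.39), C = S − 16.6·n = (51.35, 43.02). Then |BG| = |G − B| = 66.99.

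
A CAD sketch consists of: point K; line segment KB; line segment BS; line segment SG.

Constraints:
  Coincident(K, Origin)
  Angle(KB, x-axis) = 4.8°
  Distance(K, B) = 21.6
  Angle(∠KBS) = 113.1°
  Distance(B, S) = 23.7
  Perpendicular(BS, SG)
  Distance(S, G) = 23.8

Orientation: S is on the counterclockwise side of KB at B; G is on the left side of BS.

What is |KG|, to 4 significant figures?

32.41

∠KBS = 113.1°, so BS runs at 4.8° + (180° − 113.1°) = 71.70° from the x-axis; with |BS| = 23.7, S = B + 23.7·(cos 71.70°, sin 71.70°) = (28.97, 24.31). BS ⟂ SG; with |SG| = 23.8 on the left of BS, G = S + 23.8·(-0.9494, 0.3140) = (6.370, 31.78). Then |KG| = |G − K| = 32.41.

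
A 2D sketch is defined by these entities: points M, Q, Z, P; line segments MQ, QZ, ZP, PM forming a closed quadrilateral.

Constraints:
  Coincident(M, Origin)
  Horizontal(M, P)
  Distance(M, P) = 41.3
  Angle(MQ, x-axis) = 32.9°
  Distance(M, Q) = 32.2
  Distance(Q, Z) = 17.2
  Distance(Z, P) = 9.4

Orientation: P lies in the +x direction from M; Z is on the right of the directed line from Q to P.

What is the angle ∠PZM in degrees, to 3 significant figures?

172°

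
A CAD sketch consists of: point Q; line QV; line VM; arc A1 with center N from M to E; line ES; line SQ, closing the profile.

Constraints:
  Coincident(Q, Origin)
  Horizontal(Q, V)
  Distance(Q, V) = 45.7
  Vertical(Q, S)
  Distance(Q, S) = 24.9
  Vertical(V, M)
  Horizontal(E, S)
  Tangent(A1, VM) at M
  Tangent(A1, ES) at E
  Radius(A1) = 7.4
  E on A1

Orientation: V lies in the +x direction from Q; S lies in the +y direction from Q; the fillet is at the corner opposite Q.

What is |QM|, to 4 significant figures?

48.94

The virtual corner opposite Q is at (45.70, 24.90). The tangent condition forces NM to be normal to VM and A1 meets ES tangentially, so NE is at right angles to ES, with radius 7.4, so the center N sits 7.4 in from both sides at N = (38.30, 17.50). That places the tangent points at M = (45.70, 17.50) on VM and E = (38.30, 24.90) on ES. Then |QM| = |M − Q| = 48.94.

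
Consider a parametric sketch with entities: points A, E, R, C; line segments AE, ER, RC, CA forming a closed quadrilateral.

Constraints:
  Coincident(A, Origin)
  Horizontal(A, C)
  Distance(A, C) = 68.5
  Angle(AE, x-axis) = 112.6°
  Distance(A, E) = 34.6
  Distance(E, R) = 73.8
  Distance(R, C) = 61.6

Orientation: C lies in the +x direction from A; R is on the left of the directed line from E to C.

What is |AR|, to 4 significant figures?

81.41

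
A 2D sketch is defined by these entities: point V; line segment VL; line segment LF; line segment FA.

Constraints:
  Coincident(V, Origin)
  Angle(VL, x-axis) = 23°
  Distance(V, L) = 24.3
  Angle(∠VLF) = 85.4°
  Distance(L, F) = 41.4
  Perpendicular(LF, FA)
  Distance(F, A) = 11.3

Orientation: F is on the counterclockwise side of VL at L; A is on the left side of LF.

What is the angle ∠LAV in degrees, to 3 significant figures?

33.4°

V is at the origin; VL runs at 23.0° with length 24.3, so L = 24.3·(cos 23.0°, sin 23.0°) = (22.4, 9.49). ∠VLF = 85.4°, so LF runs at 23.0° + (180° − 85.4°) = 118° from the x-axis; with |LF| = 41.4, F = L + 41.4·(cos 118°, sin 118°) = (3.19, 46.2). LF is perpendicular to FA; with |FA| = 11.3 on the left of LF, A = F + 11.3·(-0.886, -0.463) = (-6.83, 40.9). Then cos ∠LAV = AL·AV / (|AL||AV|), giving 33.4°.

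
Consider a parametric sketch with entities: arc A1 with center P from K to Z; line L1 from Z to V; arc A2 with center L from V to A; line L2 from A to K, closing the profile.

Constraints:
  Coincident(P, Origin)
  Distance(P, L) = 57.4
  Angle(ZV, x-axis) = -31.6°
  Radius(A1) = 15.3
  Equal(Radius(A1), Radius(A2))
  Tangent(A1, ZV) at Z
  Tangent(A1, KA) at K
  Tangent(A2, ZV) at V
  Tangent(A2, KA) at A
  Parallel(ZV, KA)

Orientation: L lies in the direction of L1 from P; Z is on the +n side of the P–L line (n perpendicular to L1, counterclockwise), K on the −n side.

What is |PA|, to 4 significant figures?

59.40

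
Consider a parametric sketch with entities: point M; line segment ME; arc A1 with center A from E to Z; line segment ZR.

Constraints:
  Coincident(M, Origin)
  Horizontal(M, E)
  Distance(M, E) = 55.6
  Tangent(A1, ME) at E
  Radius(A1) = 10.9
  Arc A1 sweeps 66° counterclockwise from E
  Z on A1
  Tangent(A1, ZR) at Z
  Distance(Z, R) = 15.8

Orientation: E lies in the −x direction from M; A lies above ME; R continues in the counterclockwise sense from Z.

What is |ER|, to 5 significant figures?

26.557

M is at the origin; M and E share the same y with |ME| = 55.6 and E on the −x side, so E = (-55.600, 0.0000). The tangent condition forces AE to be normal to ME, so A = E + (0, 10.9) = (-55.600, 10.900). On A1, E sits at bearing -90° from A; a 66° counterclockwise sweep puts Z at bearing -24°, so Z = A + 10.9·(cos -24°, sin -24°) = (-45.642, 6.4666). A1 meets ZR tangentially, so AZ is at right angles to ZR, so ZR runs along (−sin -24°, cos -24°); with |ZR| = 15.8, R = (-39.216, 20.901). Then |ER| = |R − E| = 26.557.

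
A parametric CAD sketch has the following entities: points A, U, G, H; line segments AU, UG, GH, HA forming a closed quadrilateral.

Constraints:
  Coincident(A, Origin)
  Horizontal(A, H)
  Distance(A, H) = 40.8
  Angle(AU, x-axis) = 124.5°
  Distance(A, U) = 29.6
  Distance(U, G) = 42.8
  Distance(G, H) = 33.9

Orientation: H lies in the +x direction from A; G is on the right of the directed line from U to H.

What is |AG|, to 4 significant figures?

13.24

A is at the origin; AH is horizontal with |AH| = 40.8 and H in +x, so H = (40.8, 0). AU runs at 124.5° with |AU| = 29.6, so U = (-16.77, 24.39). G is determined by |UG| = 42.8 and |GH| = 33.9 together: it lies at the intersection of circle(U, 42.8) and circle(H, 33.9). With |UH| = 62.52, the foot of the radical line on UH is 36.72 from U and the perpendicular offset is √(42.8² − 36.72²) = 21.99. Taking the right-of-UH solution: G = (8.464, -10.18).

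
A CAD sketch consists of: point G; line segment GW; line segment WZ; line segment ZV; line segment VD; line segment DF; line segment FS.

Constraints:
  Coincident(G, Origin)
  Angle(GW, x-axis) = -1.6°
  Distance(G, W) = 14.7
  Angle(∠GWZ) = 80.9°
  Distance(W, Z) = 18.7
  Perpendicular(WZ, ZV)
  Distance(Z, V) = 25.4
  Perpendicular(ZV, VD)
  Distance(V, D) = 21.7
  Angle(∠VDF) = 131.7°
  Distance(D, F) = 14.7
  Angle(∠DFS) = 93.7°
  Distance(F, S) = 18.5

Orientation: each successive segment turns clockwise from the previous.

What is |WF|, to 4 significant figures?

19.27

The perpendicularity gives VD at right angles to ZV, so VD runs at 79.30°; with |VD| = 21.7, D = (-9.707, 7.253). ∠VDF = 131.7° gives DF at 31.00° from the x-axis; with |DF| = 14.7, F = (2.893, 14.82). Then |WF| = |F − W| = 19.27.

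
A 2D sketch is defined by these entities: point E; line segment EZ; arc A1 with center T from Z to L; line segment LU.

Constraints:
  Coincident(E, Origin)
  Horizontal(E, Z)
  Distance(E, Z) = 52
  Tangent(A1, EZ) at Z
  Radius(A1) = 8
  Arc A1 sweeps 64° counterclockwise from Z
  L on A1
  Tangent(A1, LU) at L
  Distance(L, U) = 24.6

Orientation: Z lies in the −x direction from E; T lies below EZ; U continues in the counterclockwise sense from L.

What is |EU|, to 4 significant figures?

74.86

On A1, Z sits at bearing 90° from T; a 64° counterclockwise sweep puts L at bearing 154°, so L = T + 8.0·(cos 154°, sin 154°) = (-59.19, -4.493). A1 meets LU tangentially, so TL is at right angles to LU, so LU runs along (−sin 154°, cos 154°); with |LU| = 24.6, U = (-69.97, -26.60). Then |EU| = |U − E| = 74.86.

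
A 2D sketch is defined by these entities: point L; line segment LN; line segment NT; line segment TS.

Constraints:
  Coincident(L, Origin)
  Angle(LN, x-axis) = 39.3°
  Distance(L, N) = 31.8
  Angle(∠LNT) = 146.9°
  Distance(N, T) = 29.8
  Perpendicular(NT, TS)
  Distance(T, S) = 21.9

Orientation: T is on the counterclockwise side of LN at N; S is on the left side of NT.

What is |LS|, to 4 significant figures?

56.62

L is at the origin; LN runs at 39.3° with length 31.8, so N = 31.8·(cos 39.3°, sin 39.3°) = (24.61, 20.14). ∠LNT = 146.9°, so NT runs at 39.3° + (180° − 146.9°) = 72.40° from the x-axis; with |NT| = 29.8, T = N + 29.8·(cos 72.40°, sin 72.40°) = (33.62, 48.55). NT ⟂ TS; with |TS| = 21.9 on the left of NT, S = T + 21.9·(-0.9532, 0.3024) = (12.74, 55.17). Then |LS| = |S − L| = 56.62.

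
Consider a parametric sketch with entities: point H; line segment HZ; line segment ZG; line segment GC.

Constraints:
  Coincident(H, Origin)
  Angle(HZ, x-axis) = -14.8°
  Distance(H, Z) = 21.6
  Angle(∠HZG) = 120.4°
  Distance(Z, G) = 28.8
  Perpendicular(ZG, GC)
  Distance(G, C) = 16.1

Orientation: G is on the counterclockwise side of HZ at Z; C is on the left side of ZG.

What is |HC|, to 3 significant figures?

39.8

H is at the origin; HZ runs at -14.8° with length 21.6, so Z = 21.6·(cos -14.8°, sin -14.8°) = (20.9, -5.52). ∠HZG = 120.4°, so ZG runs at -14.8° + (180° − 120.4°) = 44.8° from the x-axis; with |ZG| = 28.8, G = Z + 28.8·(cos 44.8°, sin 44.8°) = (41.3, 14.8). The perpendicularity gives GC at right angles to ZG; with |GC| = 16.1 on the left of ZG, C = G + 16.1·(-0.705, 0.710) = (30.0, 26.2). Then |HC| = |C − H| = 39.8.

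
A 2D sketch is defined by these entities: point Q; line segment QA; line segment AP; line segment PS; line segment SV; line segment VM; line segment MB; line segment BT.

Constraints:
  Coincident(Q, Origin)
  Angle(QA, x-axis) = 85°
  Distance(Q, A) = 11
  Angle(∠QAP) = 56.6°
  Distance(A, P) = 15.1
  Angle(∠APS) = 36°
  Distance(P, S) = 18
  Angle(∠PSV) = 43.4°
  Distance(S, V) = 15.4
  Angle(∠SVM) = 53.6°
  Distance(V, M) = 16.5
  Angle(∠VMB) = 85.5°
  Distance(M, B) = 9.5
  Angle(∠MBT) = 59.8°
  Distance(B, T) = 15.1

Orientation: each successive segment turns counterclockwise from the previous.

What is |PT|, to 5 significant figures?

10.205

∠VMB = 85.5° gives MB at -10.100° from the x-axis; with |MB| = 9.5, B = (1.0200, -4.2695). ∠MBT = 59.8° gives BT at 110.10° from the x-axis; with |BT| = 15.1, T = (-4.1693, 9.9108). Then |PT| = |T − P| = 10.205.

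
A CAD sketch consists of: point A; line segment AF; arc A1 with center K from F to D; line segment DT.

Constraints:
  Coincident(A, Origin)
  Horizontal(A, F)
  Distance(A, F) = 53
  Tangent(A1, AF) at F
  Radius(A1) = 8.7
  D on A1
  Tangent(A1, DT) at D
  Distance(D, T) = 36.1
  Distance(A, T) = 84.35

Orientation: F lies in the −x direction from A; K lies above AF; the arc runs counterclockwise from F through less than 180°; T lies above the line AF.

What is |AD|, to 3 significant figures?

49.8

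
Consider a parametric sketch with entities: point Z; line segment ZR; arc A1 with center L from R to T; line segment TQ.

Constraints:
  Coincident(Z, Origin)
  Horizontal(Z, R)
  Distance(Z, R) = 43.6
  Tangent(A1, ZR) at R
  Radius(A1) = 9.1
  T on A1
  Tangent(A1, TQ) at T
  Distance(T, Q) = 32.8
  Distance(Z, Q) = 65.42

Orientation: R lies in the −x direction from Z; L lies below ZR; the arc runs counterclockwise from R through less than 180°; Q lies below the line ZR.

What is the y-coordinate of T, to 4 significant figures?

-9.935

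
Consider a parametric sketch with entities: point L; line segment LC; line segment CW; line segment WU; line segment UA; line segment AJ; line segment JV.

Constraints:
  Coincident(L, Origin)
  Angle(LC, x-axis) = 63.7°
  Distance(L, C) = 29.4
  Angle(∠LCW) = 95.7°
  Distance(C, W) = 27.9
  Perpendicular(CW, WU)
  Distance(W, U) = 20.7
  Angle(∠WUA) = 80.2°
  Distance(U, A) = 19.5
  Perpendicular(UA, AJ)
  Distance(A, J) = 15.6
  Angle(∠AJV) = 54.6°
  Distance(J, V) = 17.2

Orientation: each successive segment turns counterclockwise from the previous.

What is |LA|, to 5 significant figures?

16.603

L is at the origin; LC runs at 63.7° with length 29.4, so C = (13.026, 26.357). ∠LCW = 95.7° gives CW at 148.00° from the x-axis; with |CW| = 27.9, W = (-10.634, 41.141). CW ⟂ WU, so WU runs at -122.00°; with |WU| = 20.7, U = (-21.604, 23.587). ∠WUA = 80.2° gives UA at -22.200° from the x-axis; with |UA| = 19.5, A = (-3.5491, 16.219). Then |LA| = |A − L| = 16.603.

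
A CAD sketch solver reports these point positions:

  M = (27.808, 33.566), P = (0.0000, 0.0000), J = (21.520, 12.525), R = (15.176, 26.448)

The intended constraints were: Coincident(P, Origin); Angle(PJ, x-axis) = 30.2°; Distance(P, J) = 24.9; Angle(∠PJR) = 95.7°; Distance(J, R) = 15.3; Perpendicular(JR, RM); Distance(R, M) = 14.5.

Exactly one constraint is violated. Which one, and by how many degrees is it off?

Perpendicular(JR, RM) — off by 4.90°.

P = (0.00, 0.00) ✓; PJ at 30.20° ✓; |PJ| = 24.90 ✓; ∠PJR = 95.70° ✓; |JR| = 15.30 ✓; ∠(JR, RM) = 85.10° ✗; |RM| = 14.50 ✓.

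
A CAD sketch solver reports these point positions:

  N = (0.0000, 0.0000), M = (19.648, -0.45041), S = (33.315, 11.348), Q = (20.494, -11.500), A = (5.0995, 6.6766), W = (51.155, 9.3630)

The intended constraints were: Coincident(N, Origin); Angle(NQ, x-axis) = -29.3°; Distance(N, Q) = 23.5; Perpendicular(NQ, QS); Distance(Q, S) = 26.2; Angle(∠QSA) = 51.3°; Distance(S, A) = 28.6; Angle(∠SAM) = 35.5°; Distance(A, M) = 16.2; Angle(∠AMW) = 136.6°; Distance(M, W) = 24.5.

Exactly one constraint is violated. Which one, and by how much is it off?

Distance(M, W) = 24.5 — off by 8.50.

N = (0.00, 0.00) ✓; NQ at -29.30° ✓; |NQ| = 23.50 ✓; ∠(NQ, QS) = 90.00° ✓; |QS| = 26.20 ✓; ∠QSA = 51.30° ✓; |SA| = 28.60 ✓; ∠SAM = 35.50° ✓; |AM| = 16.20 ✓; ∠AMW = 136.6° ✓; |MW| = 33.00 ✗.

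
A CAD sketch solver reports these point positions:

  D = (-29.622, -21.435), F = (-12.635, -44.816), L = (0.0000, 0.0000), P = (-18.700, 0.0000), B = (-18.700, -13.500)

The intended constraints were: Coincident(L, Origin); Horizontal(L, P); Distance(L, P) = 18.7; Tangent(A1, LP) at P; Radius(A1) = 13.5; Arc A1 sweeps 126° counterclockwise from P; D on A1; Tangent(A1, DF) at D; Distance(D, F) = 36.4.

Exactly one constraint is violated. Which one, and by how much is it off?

Distance(D, F) = 36.4 — off by 7.50.

L = (0.00, 0.00) ✓; L.y = 0.00, P.y = 0.00 ✓; |LP| = 18.70 ✓; ∠(BP, PL) = 90.00° ✓; |BP| = 13.50 ✓; bearing(B→D) − bearing(B→P) = 126.0° ✓; |BD| = 13.50 ✓; ∠(BD, DF) = 90.00° ✓; |DF| = 28.90 ✗.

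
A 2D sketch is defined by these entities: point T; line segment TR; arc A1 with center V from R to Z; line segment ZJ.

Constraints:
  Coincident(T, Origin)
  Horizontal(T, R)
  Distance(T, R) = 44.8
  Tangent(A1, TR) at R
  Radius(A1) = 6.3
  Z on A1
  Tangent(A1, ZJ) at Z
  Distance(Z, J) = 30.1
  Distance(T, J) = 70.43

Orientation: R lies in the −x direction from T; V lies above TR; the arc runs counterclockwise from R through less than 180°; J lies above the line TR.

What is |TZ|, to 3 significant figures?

42.1

Checks: |VZ| = 6.300 ✓; ∠(VZ, ZJ) = 90.00° ✓; |ZJ| = 30.10 ✓; |TJ| = 70.43 ✓.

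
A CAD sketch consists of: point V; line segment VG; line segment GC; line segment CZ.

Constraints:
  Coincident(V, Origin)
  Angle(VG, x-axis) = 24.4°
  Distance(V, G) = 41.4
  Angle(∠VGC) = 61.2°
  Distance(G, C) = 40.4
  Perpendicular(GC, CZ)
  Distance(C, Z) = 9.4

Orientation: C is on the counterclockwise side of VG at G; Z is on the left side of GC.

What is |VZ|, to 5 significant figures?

33.777

∠VGC = 61.2°, so GC runs at 24.4° + (180° − 61.2°) = 143.20° from the x-axis; with |GC| = 40.4, C = G + 40.4·(cos 143.20°, sin 143.20°) = (5.3528, 41.303). GC is perpendicular to CZ; with |CZ| = 9.4 on the left of GC, Z = C + 9.4·(-0.59902, -0.80073) = (-0.27807, 33.776). Then |VZ| = |Z − V| = 33.777.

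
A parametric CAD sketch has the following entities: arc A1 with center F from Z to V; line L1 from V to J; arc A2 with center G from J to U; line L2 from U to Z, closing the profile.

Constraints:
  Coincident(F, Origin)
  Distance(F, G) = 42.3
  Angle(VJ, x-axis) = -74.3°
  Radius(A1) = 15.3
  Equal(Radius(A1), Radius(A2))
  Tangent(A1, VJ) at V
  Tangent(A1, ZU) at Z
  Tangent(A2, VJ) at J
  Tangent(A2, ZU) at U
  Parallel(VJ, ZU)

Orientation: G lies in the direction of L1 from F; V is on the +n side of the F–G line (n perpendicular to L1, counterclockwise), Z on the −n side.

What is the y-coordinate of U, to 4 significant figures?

-44.86

Tangency of A1 to both parallel lines with radius 15.3 puts V and Z at F ± 15.3·n: V = (14.73, 4.140), Z = (-14.73, -4.140). Equal radii place J and U the same way about G: J = G + 15.3·n = (26.18, -36.58), U = G − 15.3·n = (-3.283, -44.86). So U.y = -44.86.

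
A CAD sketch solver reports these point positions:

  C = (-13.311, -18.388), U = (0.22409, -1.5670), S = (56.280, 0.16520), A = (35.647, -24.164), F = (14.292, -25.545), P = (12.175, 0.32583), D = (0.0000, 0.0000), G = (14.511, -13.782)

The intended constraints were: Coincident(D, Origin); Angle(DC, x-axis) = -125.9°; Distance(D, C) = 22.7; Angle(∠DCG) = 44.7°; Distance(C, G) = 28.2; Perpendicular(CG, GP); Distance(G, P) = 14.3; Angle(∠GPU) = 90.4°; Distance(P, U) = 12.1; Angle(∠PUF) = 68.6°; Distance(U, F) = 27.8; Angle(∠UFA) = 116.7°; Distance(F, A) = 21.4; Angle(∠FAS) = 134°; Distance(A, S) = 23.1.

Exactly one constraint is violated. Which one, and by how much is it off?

Distance(A, S) = 23.1 — off by 8.80.

D = (0.00, 0.00) ✓; DC at -125.9° ✓; |DC| = 22.70 ✓; ∠DCG = 44.70° ✓; |CG| = 28.20 ✓; ∠(CG, GP) = 90.00° ✓; |GP| = 14.30 ✓; ∠GPU = 90.40° ✓; |PU| = 12.10 ✓; ∠PUF = 68.60° ✓; |UF| = 27.80 ✓; ∠UFA = 116.7° ✓; |FA| = 21.40 ✓; ∠FAS = 134.0° ✓; |AS| = 31.90 ✗.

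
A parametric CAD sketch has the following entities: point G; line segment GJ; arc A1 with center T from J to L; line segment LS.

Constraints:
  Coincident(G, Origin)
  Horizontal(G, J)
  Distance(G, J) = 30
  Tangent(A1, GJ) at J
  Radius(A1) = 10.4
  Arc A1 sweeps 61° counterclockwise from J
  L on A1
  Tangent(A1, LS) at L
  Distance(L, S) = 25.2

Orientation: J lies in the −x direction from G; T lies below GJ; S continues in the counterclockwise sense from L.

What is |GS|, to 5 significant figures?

58.170

On A1, J sits at bearing 90° from T; a 61° counterclockwise sweep puts L at bearing 151°, so L = T + 10.4·(cos 151°, sin 151°) = (-39.096, -5.3580). The tangent condition forces TL to be normal to LS, so LS runs along (−sin 151°, cos 151°); with |LS| = 25.2, S = (-51.313, -27.398). Then |GS| = |S − G| = 58.170.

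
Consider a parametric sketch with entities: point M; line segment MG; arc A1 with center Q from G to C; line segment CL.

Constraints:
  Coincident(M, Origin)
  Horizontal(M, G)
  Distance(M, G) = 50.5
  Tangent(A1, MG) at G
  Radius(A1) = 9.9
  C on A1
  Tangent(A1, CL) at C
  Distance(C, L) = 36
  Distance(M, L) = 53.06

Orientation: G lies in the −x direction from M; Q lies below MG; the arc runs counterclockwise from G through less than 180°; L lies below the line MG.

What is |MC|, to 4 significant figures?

59.93

M is at the origin; M and G share the same y with |MG| = 50.5 and G on the −x side, so G = (-50.50, 0.000). Since A1 is tangent to MG there, QG ⟂ MG, so Q = G + (0, -9.9) = (-50.50, -9.900). Since QC ⟂ CL (tangency), |QL| = √(9.9² + 36.0²) = 37.34 regardless of where C sits on A1. So L lies on both circle(M, 53.06) and circle(Q, 37.34); the below-MG intersection is L = (-32.00, -42.33). C is the foot of the tangent from L: C = (-57.49, -16.91).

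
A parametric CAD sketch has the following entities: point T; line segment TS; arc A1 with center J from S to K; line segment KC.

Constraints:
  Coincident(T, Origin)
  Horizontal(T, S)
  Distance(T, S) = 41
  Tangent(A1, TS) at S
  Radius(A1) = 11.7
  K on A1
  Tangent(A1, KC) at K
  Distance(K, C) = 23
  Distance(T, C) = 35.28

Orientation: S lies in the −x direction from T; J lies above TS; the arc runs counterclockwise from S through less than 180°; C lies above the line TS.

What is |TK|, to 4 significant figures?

31.07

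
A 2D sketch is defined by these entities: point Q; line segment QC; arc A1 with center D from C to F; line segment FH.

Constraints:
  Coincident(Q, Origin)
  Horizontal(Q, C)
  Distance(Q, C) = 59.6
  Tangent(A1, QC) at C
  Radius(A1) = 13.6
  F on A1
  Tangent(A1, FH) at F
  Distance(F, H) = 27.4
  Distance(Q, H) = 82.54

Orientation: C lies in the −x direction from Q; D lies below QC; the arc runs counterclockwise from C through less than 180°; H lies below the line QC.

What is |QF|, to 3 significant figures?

74.6

Checks: Q.y = 0.00, C.y = 0.00 ✓; |DF| = 13.60 ✓; ∠(DF, FH) = 90.00° ✓; |FH| = 27.40 ✓; |QH| = 82.54 ✓.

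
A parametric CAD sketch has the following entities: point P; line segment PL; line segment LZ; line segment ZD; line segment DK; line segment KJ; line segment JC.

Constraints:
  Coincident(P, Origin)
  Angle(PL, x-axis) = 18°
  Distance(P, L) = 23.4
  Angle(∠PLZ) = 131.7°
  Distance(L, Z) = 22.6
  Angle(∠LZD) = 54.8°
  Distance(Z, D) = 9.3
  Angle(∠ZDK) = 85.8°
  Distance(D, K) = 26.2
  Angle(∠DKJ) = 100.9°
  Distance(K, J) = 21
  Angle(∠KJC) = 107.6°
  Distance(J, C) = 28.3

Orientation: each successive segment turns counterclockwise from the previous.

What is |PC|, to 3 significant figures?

64.1

∠DKJ = 100.9° gives KJ at 4.80° from the x-axis; with |KJ| = 21.0, J = (50.2, 2.61). ∠KJC = 107.6° gives JC at 77.2° from the x-axis; with |JC| = 28.3, C = (56.5, 30.2). Then |PC| = |C − P| = 64.1.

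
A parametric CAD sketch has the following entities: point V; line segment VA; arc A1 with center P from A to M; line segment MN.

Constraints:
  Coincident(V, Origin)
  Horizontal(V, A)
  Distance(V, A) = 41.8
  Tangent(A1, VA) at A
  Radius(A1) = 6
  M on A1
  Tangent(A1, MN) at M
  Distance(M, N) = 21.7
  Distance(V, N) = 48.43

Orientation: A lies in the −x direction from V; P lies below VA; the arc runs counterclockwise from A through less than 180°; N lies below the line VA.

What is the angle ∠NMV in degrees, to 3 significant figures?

77.9°

Checks: |PM| = 6.000 ✓; ∠(PM, MN) = 90.00° ✓; |MN| = 21.70 ✓; |VN| = 48.43 ✓.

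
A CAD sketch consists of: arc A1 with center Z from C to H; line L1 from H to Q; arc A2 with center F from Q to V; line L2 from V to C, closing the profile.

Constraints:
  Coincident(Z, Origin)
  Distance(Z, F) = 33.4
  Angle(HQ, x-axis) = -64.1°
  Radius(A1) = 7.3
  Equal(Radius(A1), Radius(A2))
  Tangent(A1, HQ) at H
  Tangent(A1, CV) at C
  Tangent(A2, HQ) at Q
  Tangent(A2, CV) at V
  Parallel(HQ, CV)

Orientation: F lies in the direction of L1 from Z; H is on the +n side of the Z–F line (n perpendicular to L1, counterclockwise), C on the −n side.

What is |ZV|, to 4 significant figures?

34.19

The slot axis is L1's direction at -64.1°, so u = (cos -64.1°, sin -64.1°) = (0.4368, -0.8996) and n = (−sin -64.1°, cos -64.1°) = (0.8996, 0.4368). Z is at the origin and F lies 33.4 along u from Z, so F = 33.4·u = (14.59, -30.05). Tangency of A1 to both parallel lines with radius 7.3 puts H and C at Z ± 7.3·n: H = (6.567, 3.189), C = (-6.567, -3.189). Equal radii place Q and V the same way about F: Q = F + 7.3·n = (21.16, -26.86), V = F − 7.3·n = (8.022, -33.23). Then |ZV| = |V − Z| = 34.19.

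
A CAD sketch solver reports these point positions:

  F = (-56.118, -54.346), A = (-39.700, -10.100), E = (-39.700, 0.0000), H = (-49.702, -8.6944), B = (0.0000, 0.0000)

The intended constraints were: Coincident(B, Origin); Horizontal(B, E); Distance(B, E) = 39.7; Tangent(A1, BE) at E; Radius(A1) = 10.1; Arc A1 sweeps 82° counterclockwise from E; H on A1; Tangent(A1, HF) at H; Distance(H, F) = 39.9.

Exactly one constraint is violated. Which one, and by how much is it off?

Distance(H, F) = 39.9 — off by 6.20.

B = (0.00, 0.00) ✓; B.y = 0.00, E.y = 0.00 ✓; |BE| = 39.70 ✓; ∠(AE, EB) = 90.00° ✓; |AE| = 10.10 ✓; bearing(A→H) − bearing(A→E) = 82.00° ✓; |AH| = 10.10 ✓; ∠(AH, HF) = 90.00° ✓; |HF| = 46.10 ✗.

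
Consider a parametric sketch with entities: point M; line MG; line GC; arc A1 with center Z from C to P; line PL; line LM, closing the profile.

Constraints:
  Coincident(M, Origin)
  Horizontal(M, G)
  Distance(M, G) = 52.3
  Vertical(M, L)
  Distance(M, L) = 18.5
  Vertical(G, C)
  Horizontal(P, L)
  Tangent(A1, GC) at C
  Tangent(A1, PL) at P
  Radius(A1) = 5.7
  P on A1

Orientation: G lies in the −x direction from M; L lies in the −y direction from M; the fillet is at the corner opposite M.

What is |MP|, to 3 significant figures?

50.1

The virtual corner opposite M is at (-52.3, -18.5). The tangent condition forces ZC to be normal to GC and since A1 is tangent to PL there, ZP ⟂ PL, with radius 5.7, so the center Z sits 5.7 in from both sides at Z = (-46.6, -12.8). That places the tangent points at C = (-52.3, -12.8) on GC and P = (-46.6, -18.5) on PL. Then |MP| = |P − M| = 50.1.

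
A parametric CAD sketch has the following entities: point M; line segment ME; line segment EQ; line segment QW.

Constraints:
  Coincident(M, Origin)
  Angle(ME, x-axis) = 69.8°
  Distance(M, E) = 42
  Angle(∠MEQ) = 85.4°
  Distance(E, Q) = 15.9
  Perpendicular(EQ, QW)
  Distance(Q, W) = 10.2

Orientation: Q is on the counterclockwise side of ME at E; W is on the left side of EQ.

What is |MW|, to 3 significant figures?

34.1

∠MEQ = 85.4°, so EQ runs at 69.8° + (180° − 85.4°) = 164° from the x-axis; with |EQ| = 15.9, Q = E + 15.9·(cos 164°, sin 164°) = (-0.812, 43.7). EQ is perpendicular to QW; with |QW| = 10.2 on the left of EQ, W = Q + 10.2·(-0.269, -0.963) = (-3.55, 33.9). Then |MW| = |W − M| = 34.1.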